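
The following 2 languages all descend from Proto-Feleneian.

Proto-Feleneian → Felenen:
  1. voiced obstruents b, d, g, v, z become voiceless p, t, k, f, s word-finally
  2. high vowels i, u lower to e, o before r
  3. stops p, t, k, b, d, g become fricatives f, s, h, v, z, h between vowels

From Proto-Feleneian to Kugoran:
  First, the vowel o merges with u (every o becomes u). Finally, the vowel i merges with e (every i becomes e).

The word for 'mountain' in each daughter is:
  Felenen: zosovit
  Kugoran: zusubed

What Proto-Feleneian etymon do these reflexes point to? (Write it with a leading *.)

Position 4: Felenen has o, Kugoran has u. Taking the neighbouring segments as reconstructed: Felenen o can only go back to *o; Kugoran u could go back to *o or *u — the one source consistent with every daughter is *o.
Position 2: Felenen has o, Kugoran has u. Taking the neighbouring segments as reconstructed: Felenen o can only go back to *o; Kugoran u could go back to *o or *u — the one source consistent with every daughter is *o.
Verify the candidate proto-form against each daughter:
Felenen: start from *zosobid.
  rule 1 (final devoicing): zosobid → zosobit
  rule 2: no change — zosobit
  rule 3 (intervocalic lenition): zosobit → zosovit
  ⇒ Felenen zosovit
Kugoran: *zosobid
  zosobid → zusubid   [vowel merger]
  zusubid → zusubed   [vowel merger]
  giving Kugoran zusubed.
No other proto-form is consistent with every reflex, so the reconstruction is *zosobid.

*zosobid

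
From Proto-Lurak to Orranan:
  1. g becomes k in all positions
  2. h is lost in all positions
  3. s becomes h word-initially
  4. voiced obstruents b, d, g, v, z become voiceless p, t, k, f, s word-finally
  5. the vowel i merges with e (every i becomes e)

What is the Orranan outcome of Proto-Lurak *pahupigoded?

paupekodet

Orranan: *pahupigoded > pahupikoded > paupikoded > paupikodet > paupekodet  (by unconditioned shift, h-loss, final devoicing, vowel merger)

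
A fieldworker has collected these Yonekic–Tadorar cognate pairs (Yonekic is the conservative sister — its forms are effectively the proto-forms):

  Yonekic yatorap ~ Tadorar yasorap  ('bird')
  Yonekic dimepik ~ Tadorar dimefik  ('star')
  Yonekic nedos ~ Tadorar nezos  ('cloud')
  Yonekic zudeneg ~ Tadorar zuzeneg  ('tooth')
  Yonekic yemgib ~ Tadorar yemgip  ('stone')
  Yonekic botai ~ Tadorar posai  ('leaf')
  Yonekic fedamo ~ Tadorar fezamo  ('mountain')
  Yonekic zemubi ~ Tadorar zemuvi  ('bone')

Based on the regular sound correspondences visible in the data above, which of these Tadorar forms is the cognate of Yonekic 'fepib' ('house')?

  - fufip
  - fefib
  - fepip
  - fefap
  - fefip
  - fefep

fefip

dimepik ~ dimefik — Yonekic p corresponds to Tadorar f between vowels (before a front vowel).
yemgib ~ yemgip — Yonekic b corresponds to Tadorar p word-finally.
Applying these to Yonekic 'fepib':
  fepib → fefib   (p→f between vowels (before a front vowel))
  fefib → fefip   (b→p word-finally)
So the Tadorar cognate is 'fefip'.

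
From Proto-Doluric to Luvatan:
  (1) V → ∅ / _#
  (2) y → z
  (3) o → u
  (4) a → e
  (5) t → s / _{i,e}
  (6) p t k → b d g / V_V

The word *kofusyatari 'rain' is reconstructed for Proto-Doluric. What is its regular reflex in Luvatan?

Luvatan: *kofusyatari > kofusyatar > kofuszatar > kufuszatar > kufuszeter > kufuszeser  (by apocope, unconditioned shift, vowel merger, vowel merger, palatalisation)

kufuszeser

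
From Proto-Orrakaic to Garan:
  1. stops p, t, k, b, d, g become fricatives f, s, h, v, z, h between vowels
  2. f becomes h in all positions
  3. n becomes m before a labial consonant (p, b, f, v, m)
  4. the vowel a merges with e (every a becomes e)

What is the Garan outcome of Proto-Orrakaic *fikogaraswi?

hihohereswi

Garan: start from *fikogaraswi.
  rule 1 (intervocalic lenition): fikogaraswi → fihoharaswi
  rule 2 (unconditioned shift): fihoharaswi → hihoharaswi
  rule 3: no change — hihoharaswi
  rule 4 (vowel merger): hihoharaswi → hihohereswi
  ⇒ Garan hihohereswi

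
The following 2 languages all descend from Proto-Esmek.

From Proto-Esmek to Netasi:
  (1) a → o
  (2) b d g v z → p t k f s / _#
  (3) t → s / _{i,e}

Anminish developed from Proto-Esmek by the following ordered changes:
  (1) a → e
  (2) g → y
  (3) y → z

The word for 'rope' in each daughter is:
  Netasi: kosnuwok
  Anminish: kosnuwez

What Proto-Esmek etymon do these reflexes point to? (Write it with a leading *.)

Position 7: Netasi has o, Anminish has e. Taking the neighbouring segments as reconstructed: Netasi o could go back to *a or *o; Anminish e could go back to *a or *e — the one source consistent with every daughter is *a.
Position 8: Netasi has k, Anminish has z. Taking the neighbouring segments as reconstructed: Netasi k could go back to *k or *g; Anminish z could go back to *g or *z or *y — the one source consistent with every daughter is *g.
Continuing position by position gives *kosnuwag; check it forward:
Netasi: start from *kosnuwag.
  rule 1 (vowel merger): kosnuwag → kosnuwog
  rule 2 (final devoicing): kosnuwog → kosnuwok
  rule 3: no change — kosnuwok
  ⇒ Netasi kosnuwok
Anminish: *kosnuwag
  kosnuwag → kosnuweg   [vowel merger]
  kosnuweg → kosnuwey   [unconditioned shift]
  kosnuwey → kosnuwez   [unconditioned shift]
  giving Anminish kosnuwez.
*kosnuwag is the unique common source.

*kosnuwag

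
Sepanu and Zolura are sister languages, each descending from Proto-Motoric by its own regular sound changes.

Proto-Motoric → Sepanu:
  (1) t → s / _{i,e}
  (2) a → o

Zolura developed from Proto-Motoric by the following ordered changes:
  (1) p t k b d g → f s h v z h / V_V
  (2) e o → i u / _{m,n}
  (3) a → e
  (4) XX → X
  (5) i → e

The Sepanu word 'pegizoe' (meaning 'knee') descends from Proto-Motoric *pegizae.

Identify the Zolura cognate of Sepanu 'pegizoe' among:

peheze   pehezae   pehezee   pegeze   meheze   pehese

peheze

Zolura: *pegizae > pehizae > pehizee > pehize > peheze  (by intervocalic lenition, vowel merger, degemination, vowel merger)
Among the options, 'peheze' alone shows every Zolura change applied in order.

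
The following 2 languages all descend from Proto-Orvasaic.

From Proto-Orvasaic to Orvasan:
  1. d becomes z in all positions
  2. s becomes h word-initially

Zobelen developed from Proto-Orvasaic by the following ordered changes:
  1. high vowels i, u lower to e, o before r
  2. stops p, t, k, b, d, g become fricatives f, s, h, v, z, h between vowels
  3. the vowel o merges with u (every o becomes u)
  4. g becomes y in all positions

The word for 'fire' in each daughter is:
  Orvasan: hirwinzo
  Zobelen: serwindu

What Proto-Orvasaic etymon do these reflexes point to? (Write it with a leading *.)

*sirwindo

Position 1: Orvasan has h, Zobelen has s. Taking the neighbouring segments as reconstructed: Orvasan h could go back to *s or *h; Zobelen s can only go back to *s — the one source consistent with every daughter is *s.
Position 8: Orvasan has o, Zobelen has u. Orvasan preserves o here (none of its changes turn any other segment into o), so the proto-segment is *o.
Position 2: Orvasan has i, Zobelen has e. Orvasan preserves i here (none of its changes turn any other segment into i), so the proto-segment is *i.
This points to *sirwindo. Verify forward in each daughter:
Orvasan: *sirwindo
  sirwindo → sirwinzo   [unconditioned shift]
  sirwinzo → hirwinzo   [debuccalisation]
  giving Orvasan hirwinzo.
Zobelen: *sirwindo
  sirwindo → serwindo   [pre-rhotic lowering]
  serwindo (rule 2 does not apply)
  serwindo → serwindu   [vowel merger]
  serwindu (rule 4 does not apply)
  giving Zobelen serwindu.
*sirwindo is the unique common source.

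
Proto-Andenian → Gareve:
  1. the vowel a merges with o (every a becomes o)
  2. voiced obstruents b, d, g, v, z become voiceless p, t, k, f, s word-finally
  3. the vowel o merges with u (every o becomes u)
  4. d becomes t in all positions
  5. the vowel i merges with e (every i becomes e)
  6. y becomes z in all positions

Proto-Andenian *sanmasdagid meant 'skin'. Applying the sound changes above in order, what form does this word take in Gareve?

sunmustuget

Gareve: start from *sanmasdagid.
  rule 1 (vowel merger): sanmasdagid → sonmosdogid
  rule 2 (final devoicing): sonmosdogid → sonmosdogit
  rule 3 (vowel merger): sonmosdogit → sunmusdugit
  rule 4 (unconditioned shift): sunmusdugit → sunmustugit
  rule 5 (vowel merger): sunmustugit → sunmustuget
  rule 6: no change — sunmustuget
  ⇒ Gareve sunmustuget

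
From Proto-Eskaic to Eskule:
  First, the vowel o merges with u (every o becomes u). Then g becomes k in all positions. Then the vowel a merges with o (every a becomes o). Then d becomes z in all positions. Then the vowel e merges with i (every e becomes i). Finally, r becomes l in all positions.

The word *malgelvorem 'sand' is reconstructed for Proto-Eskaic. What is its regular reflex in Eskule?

Eskule: *malgelvorem
  malgelvorem → malgelvurem   [vowel merger]
  malgelvurem → malkelvurem   [unconditioned shift]
  malkelvurem → molkelvurem   [vowel merger]
  molkelvurem (rule 4 does not apply)
  molkelvurem → molkilvurim   [vowel merger]
  molkilvurim → molkilvulim   [unconditioned shift]
  giving Eskule molkilvulim.

molkilvulim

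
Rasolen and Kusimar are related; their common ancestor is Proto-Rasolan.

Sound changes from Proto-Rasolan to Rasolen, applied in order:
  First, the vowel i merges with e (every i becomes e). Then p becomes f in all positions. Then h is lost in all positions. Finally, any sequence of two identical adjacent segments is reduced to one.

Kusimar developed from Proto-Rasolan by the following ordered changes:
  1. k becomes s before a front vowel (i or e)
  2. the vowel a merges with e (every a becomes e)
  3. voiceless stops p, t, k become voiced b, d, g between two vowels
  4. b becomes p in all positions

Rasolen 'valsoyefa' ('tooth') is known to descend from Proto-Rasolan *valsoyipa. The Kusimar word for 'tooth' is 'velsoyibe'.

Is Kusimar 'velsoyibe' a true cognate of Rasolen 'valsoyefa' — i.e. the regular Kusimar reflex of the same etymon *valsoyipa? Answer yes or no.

no

Derive the expected Kusimar reflex of *valsoyipa:
Kusimar: *valsoyipa > velsoyipe > velsoyibe > velsoyipe  (by vowel merger, intervocalic voicing, unconditioned shift)
The regular Kusimar reflex would be 'velsoyipe', but the attested form is 'velsoyibe'. The correspondence is irregular, so they are not cognates (the Kusimar form has a different source).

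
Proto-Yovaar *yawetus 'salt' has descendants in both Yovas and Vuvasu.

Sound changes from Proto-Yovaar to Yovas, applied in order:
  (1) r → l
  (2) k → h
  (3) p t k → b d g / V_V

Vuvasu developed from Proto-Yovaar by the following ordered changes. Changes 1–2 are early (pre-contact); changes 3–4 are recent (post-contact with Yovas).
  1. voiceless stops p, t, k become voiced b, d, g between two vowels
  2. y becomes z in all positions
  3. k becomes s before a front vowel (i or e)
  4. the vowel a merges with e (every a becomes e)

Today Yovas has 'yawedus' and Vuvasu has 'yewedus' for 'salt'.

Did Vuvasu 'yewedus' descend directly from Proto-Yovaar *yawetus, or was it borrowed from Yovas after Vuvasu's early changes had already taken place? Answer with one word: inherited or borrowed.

borrowed

If inherited, *yawetus would pass through all of Vuvasu's changes:
Vuvasu: *yawetus > yawedus > zawedus > zewedus  (by intervocalic voicing, unconditioned shift, vowel merger)
If borrowed from Yovas 'yawedus' after the early changes, it would undergo only the recent ones:
  rule 3 (palatalisation): no change (yawedus)
  rule 4 (vowel merger): yawedus → yewedus
  ⇒ as a loan: yewedus
Vuvasu 'yewedus' matches the loan outcome 'yewedus', not the inherited 'zewedus' — it skipped the early Vuvasu changes, so it was borrowed from Yovas.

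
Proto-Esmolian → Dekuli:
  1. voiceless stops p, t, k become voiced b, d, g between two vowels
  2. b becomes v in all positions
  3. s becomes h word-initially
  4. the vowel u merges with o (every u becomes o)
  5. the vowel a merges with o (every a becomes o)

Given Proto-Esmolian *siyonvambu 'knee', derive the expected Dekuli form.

Dekuli: start from *siyonvambu.
  rule 1: no change — siyonvambu
  rule 2 (unconditioned shift): siyonvambu → siyonvamvu
  rule 3 (debuccalisation): siyonvamvu → hiyonvamvu
  rule 4 (vowel merger): hiyonvamvu → hiyonvamvo
  rule 5 (vowel merger): hiyonvamvo → hiyonvomvo
  ⇒ Dekuli hiyonvomvo

hiyonvomvo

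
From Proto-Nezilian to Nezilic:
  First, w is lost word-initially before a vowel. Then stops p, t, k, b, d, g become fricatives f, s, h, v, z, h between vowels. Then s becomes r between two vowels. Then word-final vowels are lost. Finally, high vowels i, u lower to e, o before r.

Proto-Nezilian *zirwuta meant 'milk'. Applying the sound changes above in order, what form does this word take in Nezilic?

Nezilic: *zirwuta
  zirwuta (rule 1 does not apply)
  zirwuta → zirwusa   [intervocalic lenition]
  zirwusa → zirwura   [rhotacism]
  zirwura → zirwur   [apocope]
  zirwur → zerwor   [pre-rhotic lowering]
  giving Nezilic zerwor.

zerwor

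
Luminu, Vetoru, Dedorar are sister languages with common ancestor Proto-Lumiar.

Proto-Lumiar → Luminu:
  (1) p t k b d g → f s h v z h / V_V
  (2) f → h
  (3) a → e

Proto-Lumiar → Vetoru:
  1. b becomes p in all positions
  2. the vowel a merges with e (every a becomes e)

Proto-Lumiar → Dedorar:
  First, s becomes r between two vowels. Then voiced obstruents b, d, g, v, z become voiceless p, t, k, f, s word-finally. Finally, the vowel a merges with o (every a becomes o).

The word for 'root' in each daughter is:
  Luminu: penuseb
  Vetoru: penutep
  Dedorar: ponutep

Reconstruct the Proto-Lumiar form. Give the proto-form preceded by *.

*panuteb

Position 5: Luminu has s, Vetoru has t, Dedorar has t. Vetoru preserves t here (none of its changes turn any other segment into t), so the proto-segment is *t.
Position 7: Luminu has b, Vetoru has p, Dedorar has p. Luminu preserves b here (none of its changes turn any other segment into b), so the proto-segment is *b.
Verify the candidate proto-form against each daughter:
Luminu: start from *panuteb.
  rule 1 (intervocalic lenition): panuteb → panuseb
  rule 2: no change — panuseb
  rule 3 (vowel merger): panuseb → penuseb
  ⇒ Luminu penuseb
Vetoru: *panuteb > panutep > penutep  (by unconditioned shift, vowel merger)
Dedorar: *panuteb > panutep > ponutep  (by final devoicing, vowel merger)
Only *panuteb yields all of Luminu penuseb, Vetoru penutep, Dedorar ponutep.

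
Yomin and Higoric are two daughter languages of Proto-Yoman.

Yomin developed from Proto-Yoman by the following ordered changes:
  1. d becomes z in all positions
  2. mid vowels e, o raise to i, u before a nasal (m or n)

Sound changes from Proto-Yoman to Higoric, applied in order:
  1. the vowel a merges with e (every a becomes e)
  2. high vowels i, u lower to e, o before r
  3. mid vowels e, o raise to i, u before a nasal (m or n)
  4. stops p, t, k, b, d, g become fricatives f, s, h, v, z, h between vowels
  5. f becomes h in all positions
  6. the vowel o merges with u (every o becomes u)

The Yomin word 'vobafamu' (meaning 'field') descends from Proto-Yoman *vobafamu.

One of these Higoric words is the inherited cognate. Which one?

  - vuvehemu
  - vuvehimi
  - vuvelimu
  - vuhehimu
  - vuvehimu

vuvehimu

Higoric: *vobafamu > vobefemu > vobefimu > vovefimu > vovehimu > vuvehimu  (by vowel merger, pre-nasal raising, intervocalic lenition, unconditioned shift, vowel merger)
Among the options, 'vuvehimu' alone shows every Higoric change applied in order.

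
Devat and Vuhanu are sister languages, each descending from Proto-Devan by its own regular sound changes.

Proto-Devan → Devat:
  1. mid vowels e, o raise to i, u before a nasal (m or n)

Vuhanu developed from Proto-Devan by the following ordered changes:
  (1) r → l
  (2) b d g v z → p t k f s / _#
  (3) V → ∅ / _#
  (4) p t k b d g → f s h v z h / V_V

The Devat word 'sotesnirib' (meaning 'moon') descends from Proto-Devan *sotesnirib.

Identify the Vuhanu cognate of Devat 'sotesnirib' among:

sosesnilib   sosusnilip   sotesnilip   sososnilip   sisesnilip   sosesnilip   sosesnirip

Vuhanu: start from *sotesnirib.
  rule 1 (unconditioned shift): sotesnirib → sotesnilib
  rule 2 (final devoicing): sotesnilib → sotesnilip
  rule 3: no change — sotesnilip
  rule 4 (intervocalic lenition): sotesnilip → sosesnilip
  ⇒ Vuhanu sosesnilip
The other candidates each miss or misapply at least one Vuhanu change.

sosesnilip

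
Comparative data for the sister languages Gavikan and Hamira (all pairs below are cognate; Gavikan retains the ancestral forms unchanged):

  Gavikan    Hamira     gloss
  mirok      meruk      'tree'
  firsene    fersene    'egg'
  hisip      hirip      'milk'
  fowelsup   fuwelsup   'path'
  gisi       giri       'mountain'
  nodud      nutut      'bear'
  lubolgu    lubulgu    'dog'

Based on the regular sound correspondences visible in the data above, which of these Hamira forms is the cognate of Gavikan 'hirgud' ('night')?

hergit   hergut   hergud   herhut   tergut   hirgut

mirok ~ meruk, firsene ~ fersene — Gavikan i corresponds to Hamira e after a consonant, before r.
nodud ~ nutut — Gavikan d corresponds to Hamira t word-finally.
Applying these to Gavikan 'hirgud':
  hirgud → hergud   (i→e after a consonant, before r)
  hergud → hergut   (d→t word-finally)
So the Hamira cognate is 'hergut'.

hergut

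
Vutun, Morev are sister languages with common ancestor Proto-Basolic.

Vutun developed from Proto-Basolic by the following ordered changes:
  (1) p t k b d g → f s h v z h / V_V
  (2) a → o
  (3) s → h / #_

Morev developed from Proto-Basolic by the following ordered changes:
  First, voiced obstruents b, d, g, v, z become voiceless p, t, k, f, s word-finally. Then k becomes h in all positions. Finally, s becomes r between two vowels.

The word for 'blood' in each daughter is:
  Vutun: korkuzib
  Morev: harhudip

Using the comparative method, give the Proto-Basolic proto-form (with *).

Position 8: Vutun has b, Morev has p. Vutun preserves b here (none of its changes turn any other segment into b), so the proto-segment is *b.
Position 2: Vutun has o, Morev has a. Morev preserves a here (none of its changes turn any other segment into a), so the proto-segment is *a.
Continuing position by position gives *karkudib; check it forward:
Vutun: *karkudib
  karkudib → karkuzib   [intervocalic lenition]
  karkuzib → korkuzib   [vowel merger]
  korkuzib (rule 3 does not apply)
  giving Vutun korkuzib.
Morev: start from *karkudib.
  rule 1 (final devoicing): karkudib → karkudip
  rule 2 (unconditioned shift): karkudip → harhudip
  rule 3: no change — harhudip
  ⇒ Morev harhudip
Only *karkudib yields all of Vutun korkuzib, Morev harhudip.

*karkudib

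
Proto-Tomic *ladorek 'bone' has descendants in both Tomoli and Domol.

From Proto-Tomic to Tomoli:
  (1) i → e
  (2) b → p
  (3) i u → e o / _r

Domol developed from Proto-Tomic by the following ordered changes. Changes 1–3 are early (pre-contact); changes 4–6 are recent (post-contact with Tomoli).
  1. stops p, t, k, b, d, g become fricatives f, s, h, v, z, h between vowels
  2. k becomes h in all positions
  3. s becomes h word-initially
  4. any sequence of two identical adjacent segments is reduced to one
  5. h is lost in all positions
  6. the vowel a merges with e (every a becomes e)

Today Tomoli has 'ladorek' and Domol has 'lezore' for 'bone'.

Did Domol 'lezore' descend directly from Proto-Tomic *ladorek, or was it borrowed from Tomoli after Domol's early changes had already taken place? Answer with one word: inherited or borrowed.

If inherited, *ladorek would pass through all of Domol's changes:
Domol: start from *ladorek.
  rule 1 (intervocalic lenition): ladorek → lazorek
  rule 2 (unconditioned shift): lazorek → lazoreh
  rule 3: no change — lazoreh
  rule 4: no change — lazoreh
  rule 5 (h-loss): lazoreh → lazore
  rule 6 (vowel merger): lazore → lezore
  ⇒ Domol lezore
If borrowed from Tomoli 'ladorek' after the early changes, it would undergo only the recent ones:
  rule 4 (degemination): no change (ladorek)
  rule 5 (h-loss): no change (ladorek)
  rule 6 (vowel merger): ladorek → ledorek
  ⇒ as a loan: ledorek
Domol 'lezore' matches the inherited outcome exactly, so it is an inherited cognate, not a loan.

inherited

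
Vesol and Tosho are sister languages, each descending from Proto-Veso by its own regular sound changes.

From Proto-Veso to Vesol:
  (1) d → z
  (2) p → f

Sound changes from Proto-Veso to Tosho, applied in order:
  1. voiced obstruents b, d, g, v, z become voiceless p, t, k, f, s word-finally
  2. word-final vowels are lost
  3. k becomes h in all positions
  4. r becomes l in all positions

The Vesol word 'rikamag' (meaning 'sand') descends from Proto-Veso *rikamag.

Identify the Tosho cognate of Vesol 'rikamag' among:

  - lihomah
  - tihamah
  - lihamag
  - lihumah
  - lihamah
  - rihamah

lihamah

Tosho: start from *rikamag.
  rule 1 (final devoicing): rikamag → rikamak
  rule 2: no change — rikamak
  rule 3 (unconditioned shift): rikamak → rihamah
  rule 4 (unconditioned shift): rihamah → lihamah
  ⇒ Tosho lihamah
The other candidates each miss or misapply at least one Tosho change.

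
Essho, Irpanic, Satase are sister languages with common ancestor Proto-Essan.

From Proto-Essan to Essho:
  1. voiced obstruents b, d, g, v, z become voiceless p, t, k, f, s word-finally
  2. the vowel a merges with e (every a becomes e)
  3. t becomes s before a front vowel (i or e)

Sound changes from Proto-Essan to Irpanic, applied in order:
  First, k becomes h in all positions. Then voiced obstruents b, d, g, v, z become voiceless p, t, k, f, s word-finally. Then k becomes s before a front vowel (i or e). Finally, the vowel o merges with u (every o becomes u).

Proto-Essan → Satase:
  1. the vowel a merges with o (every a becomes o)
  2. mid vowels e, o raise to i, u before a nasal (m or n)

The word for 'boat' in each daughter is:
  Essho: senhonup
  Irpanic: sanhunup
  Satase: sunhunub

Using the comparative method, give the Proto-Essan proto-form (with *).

Position 5: Essho has o, Irpanic has u, Satase has u. Essho preserves o here (none of its changes turn any other segment into o), so the proto-segment is *o.
Position 8: Essho has p, Irpanic has p, Satase has b. Satase preserves b here (none of its changes turn any other segment into b), so the proto-segment is *b.
Position 2: Essho has e, Irpanic has a, Satase has u. Irpanic preserves a here (none of its changes turn any other segment into a), so the proto-segment is *a.
This points to *sanhonub. Verify forward in each daughter:
Essho: *sanhonub > sanhonup > senhonup  (by final devoicing, vowel merger)
Irpanic: start from *sanhonub.
  rule 1: no change — sanhonub
  rule 2 (final devoicing): sanhonub → sanhonup
  rule 3: no change — sanhonup
  rule 4 (vowel merger): sanhonup → sanhunup
  ⇒ Irpanic sanhunup
Satase: start from *sanhonub.
  rule 1 (vowel merger): sanhonub → sonhonub
  rule 2 (pre-nasal raising): sonhonub → sunhunub
  ⇒ Satase sunhunub
*sanhonub is the unique common source.

*sanhonub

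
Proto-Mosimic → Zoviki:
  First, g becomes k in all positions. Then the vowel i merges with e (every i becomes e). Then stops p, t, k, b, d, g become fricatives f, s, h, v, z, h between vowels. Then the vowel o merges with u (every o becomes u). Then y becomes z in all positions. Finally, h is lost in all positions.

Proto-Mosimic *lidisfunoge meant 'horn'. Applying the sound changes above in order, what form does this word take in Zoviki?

Zoviki: start from *lidisfunoge.
  rule 1 (unconditioned shift): lidisfunoge → lidisfunoke
  rule 2 (vowel merger): lidisfunoke → ledesfunoke
  rule 3 (intervocalic lenition): ledesfunoke → lezesfunohe
  rule 4 (vowel merger): lezesfunohe → lezesfunuhe
  rule 5: no change — lezesfunuhe
  rule 6 (h-loss): lezesfunuhe → lezesfunue
  ⇒ Zoviki lezesfunue

lezesfunue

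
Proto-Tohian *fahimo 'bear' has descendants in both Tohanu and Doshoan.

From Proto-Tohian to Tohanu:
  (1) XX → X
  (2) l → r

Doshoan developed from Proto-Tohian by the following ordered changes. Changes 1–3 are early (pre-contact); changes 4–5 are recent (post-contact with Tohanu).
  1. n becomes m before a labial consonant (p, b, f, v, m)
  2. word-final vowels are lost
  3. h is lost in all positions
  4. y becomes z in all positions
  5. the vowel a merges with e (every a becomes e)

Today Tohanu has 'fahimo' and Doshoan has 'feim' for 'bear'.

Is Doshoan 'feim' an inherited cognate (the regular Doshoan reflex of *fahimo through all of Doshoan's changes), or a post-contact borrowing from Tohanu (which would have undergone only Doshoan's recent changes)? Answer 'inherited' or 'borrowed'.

If inherited, *fahimo would pass through all of Doshoan's changes:
Doshoan: start from *fahimo.
  rule 1: no change — fahimo
  rule 2 (apocope): fahimo → fahim
  rule 3 (h-loss): fahim → faim
  rule 4: no change — faim
  rule 5 (vowel merger): faim → feim
  ⇒ Doshoan feim
If borrowed from Tohanu 'fahimo' after the early changes, it would undergo only the recent ones:
  rule 4 (unconditioned shift): no change (fahimo)
  rule 5 (vowel merger): fahimo → fehimo
  ⇒ as a loan: fehimo
Doshoan 'feim' matches the inherited outcome exactly, so it is an inherited cognate, not a loan.

inherited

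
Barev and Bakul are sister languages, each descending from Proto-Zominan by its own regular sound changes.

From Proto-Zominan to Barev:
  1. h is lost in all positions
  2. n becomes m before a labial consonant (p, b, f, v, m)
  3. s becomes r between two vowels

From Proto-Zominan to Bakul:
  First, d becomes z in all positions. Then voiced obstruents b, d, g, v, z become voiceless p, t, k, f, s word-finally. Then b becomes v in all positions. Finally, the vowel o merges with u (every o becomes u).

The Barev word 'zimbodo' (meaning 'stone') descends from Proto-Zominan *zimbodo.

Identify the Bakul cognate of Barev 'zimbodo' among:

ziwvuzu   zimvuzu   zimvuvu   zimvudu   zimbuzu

zimvuzu

Bakul: start from *zimbodo.
  rule 1 (unconditioned shift): zimbodo → zimbozo
  rule 2: no change — zimbozo
  rule 3 (unconditioned shift): zimbozo → zimvozo
  rule 4 (vowel merger): zimvozo → zimvuzu
  ⇒ Bakul zimvuzu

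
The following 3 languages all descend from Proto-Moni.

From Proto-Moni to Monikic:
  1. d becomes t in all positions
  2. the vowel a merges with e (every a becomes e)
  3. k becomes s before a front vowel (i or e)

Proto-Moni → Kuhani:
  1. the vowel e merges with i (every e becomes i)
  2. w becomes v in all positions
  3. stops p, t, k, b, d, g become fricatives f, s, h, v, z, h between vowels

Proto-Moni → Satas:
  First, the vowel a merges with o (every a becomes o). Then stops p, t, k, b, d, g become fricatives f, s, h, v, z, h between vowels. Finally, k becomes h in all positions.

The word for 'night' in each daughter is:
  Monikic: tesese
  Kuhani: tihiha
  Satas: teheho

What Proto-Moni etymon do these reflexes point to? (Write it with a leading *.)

*tekeka

Position 4: Monikic has e, Kuhani has i, Satas has e. Satas preserves e here (none of its changes turn any other segment into e), so the proto-segment is *e.
Position 5: Monikic has s, Kuhani has h, Satas has h. Taking the neighbouring segments as reconstructed: Monikic s could go back to *k or *s; Kuhani h could go back to *k or *g or *h; Satas h could go back to *k or *g or *h — the one source consistent with every daughter is *k.
Continuing position by position gives *tekeka; check it forward:
Monikic: *tekeka
  tekeka (rule 1 does not apply)
  tekeka → tekeke   [vowel merger]
  tekeke → tesese   [palatalisation]
  giving Monikic tesese.
Kuhani: start from *tekeka.
  rule 1 (vowel merger): tekeka → tikika
  rule 2: no change — tikika
  rule 3 (intervocalic lenition): tikika → tihiha
  ⇒ Kuhani tihiha
Satas: *tekeka > tekeko > teheho  (by vowel merger, intervocalic lenition)
*tekeka is the unique common source.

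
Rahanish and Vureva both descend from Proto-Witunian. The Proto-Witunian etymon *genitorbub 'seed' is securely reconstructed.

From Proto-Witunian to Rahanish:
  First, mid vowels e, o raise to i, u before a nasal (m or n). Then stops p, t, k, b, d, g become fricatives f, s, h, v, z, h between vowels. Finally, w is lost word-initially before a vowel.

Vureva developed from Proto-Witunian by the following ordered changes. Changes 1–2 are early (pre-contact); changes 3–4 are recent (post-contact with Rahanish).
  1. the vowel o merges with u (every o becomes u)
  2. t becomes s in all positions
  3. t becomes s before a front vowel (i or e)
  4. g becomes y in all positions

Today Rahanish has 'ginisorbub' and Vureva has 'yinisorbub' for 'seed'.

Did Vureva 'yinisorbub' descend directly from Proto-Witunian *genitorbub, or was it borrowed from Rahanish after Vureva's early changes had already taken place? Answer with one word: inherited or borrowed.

borrowed

If inherited, *genitorbub would pass through all of Vureva's changes:
Vureva: *genitorbub
  genitorbub → geniturbub   [vowel merger]
  geniturbub → genisurbub   [unconditioned shift]
  genisurbub (rule 3 does not apply)
  genisurbub → yenisurbub   [unconditioned shift]
  giving Vureva yenisurbub.
If borrowed from Rahanish 'ginisorbub' after the early changes, it would undergo only the recent ones:
  rule 3 (palatalisation): no change (ginisorbub)
  rule 4 (unconditioned shift): ginisorbub → yinisorbub
  ⇒ as a loan: yinisorbub
Vureva 'yinisorbub' matches the loan outcome 'yinisorbub', not the inherited 'yenisurbub' — it skipped the early Vureva changes, so it was borrowed from Rahanish.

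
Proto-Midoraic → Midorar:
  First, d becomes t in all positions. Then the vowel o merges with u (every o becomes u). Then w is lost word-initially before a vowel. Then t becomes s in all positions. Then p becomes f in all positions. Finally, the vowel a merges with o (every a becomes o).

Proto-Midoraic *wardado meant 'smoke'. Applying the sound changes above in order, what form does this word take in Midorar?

orsosu

Midorar: *wardado > wartato > wartatu > artatu > arsasu > orsosu  (by unconditioned shift, vowel merger, glide loss, unconditioned shift, vowel merger)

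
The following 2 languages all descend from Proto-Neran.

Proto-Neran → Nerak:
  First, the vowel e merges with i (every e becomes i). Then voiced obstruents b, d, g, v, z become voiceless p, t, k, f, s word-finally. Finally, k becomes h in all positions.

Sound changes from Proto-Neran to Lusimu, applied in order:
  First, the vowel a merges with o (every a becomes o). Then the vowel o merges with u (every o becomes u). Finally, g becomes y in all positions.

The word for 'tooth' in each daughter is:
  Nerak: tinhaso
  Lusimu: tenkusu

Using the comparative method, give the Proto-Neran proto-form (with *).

Position 2: Nerak has i, Lusimu has e. Lusimu preserves e here (none of its changes turn any other segment into e), so the proto-segment is *e.
Position 4: Nerak has h, Lusimu has k. Lusimu preserves k here (none of its changes turn any other segment into k), so the proto-segment is *k.
Verify the candidate proto-form against each daughter:
Nerak: *tenkaso > tinkaso > tinhaso  (by vowel merger, unconditioned shift)
Lusimu: *tenkaso
  tenkaso → tenkoso   [vowel merger]
  tenkoso → tenkusu   [vowel merger]
  tenkusu (rule 3 does not apply)
  giving Lusimu tenkusu.
No other proto-form is consistent with every reflex, so the reconstruction is *tenkaso.

*tenkaso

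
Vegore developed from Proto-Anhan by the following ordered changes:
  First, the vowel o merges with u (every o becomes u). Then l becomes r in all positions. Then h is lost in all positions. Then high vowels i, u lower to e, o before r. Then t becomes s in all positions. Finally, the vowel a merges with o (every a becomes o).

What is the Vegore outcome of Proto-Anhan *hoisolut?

uisorus

Vegore: start from *hoisolut.
  rule 1 (vowel merger): hoisolut → huisulut
  rule 2 (unconditioned shift): huisulut → huisurut
  rule 3 (h-loss): huisurut → uisurut
  rule 4 (pre-rhotic lowering): uisurut → uisorut
  rule 5 (unconditioned shift): uisorut → uisorus
  rule 6: no change — uisorus
  ⇒ Vegore uisorus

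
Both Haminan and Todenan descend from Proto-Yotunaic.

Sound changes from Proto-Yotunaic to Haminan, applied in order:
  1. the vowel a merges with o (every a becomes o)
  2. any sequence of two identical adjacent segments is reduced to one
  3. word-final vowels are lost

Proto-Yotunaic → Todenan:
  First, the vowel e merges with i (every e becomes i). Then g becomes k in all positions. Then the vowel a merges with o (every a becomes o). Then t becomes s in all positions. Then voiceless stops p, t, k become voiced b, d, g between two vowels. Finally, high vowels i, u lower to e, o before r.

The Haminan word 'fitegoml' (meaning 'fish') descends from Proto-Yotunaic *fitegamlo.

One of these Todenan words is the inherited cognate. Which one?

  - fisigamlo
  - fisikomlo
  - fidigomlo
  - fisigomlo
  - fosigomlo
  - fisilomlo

Todenan: *fitegamlo
  fitegamlo → fitigamlo   [vowel merger]
  fitigamlo → fitikamlo   [unconditioned shift]
  fitikamlo → fitikomlo   [vowel merger]
  fitikomlo → fisikomlo   [unconditioned shift]
  fisikomlo → fisigomlo   [intervocalic voicing]
  fisigomlo (rule 6 does not apply)
  giving Todenan fisigomlo.
The other candidates each miss or misapply at least one Todenan change.

fisigomlo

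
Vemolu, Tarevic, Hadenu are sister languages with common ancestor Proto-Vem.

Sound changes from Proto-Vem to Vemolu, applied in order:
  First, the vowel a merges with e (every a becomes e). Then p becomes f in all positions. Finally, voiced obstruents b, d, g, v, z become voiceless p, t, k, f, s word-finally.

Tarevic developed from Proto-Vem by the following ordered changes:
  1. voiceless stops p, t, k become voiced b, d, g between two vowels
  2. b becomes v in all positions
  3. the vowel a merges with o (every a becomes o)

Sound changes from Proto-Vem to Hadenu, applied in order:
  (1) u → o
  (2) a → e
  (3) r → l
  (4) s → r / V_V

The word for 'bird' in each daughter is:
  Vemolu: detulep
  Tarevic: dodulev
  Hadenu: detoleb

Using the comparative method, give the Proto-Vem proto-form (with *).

Position 7: Vemolu has p, Tarevic has v, Hadenu has b. Hadenu preserves b here (none of its changes turn any other segment into b), so the proto-segment is *b.
Position 3: Vemolu has t, Tarevic has d, Hadenu has t. Hadenu preserves t here (none of its changes turn any other segment into t), so the proto-segment is *t.
Position 4: Vemolu has u, Tarevic has u, Hadenu has o. Vemolu preserves u here (none of its changes turn any other segment into u), so the proto-segment is *u.
This points to *datuleb. Verify forward in each daughter:
Vemolu: *datuleb > detuleb > detulep  (by vowel merger, final devoicing)
Tarevic: *datuleb > daduleb > dadulev > dodulev  (by intervocalic voicing, unconditioned shift, vowel merger)
Hadenu: *datuleb > datoleb > detoleb  (by vowel merger, vowel merger)
Only *datuleb yields all of Vemolu detulep, Tarevic dodulev, Hadenu detoleb.

*datuleb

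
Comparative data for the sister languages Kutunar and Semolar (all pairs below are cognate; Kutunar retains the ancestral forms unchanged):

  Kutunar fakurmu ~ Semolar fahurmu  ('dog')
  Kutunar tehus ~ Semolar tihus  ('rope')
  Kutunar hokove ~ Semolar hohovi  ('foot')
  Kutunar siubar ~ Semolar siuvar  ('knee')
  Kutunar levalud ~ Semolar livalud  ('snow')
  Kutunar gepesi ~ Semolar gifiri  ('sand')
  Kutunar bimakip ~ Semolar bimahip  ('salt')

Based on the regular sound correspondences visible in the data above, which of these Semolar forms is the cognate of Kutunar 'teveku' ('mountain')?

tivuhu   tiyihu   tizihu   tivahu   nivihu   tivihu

tivihu

levalud ~ livalud — Kutunar e corresponds to Semolar i after a consonant, before a labial obstruent.
tehus ~ tihus, gepesi ~ gifiri — Kutunar e corresponds to Semolar i after a consonant, before a consonant other than r, m, n, p, b, f, v.
fakurmu ~ fahurmu — Kutunar k corresponds to Semolar h between vowels (before a back vowel).
Applying these to Kutunar 'teveku':
  teveku → tiveku   (e→i after a consonant, before a labial obstruent)
  tiveku → tiviku   (e→i after a consonant, before a consonant other than r, m, n, p, b, f, v)
  tiviku → tivihu   (k→h between vowels (before a back vowel))
So the Semolar cognate is 'tivihu'.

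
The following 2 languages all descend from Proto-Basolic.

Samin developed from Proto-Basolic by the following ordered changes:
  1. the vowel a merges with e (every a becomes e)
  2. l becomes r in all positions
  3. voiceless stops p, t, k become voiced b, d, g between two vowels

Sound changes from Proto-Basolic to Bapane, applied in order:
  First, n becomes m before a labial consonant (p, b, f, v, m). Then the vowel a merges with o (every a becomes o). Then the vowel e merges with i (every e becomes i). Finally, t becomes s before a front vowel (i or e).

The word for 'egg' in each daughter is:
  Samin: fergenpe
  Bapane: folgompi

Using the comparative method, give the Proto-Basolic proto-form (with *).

*falganpe

Position 8: Samin has e, Bapane has i. Taking the neighbouring segments as reconstructed: Samin e could go back to *a or *e; Bapane i could go back to *e or *i — the one source consistent with every daughter is *e.
Position 3: Samin has r, Bapane has l. Bapane preserves l here (none of its changes turn any other segment into l), so the proto-segment is *l.
Continuing position by position gives *falganpe; check it forward:
Samin: *falganpe > felgenpe > fergenpe  (by vowel merger, unconditioned shift)
Bapane: *falganpe > falgampe > folgompe > folgompi  (by nasal place assimilation, vowel merger, vowel merger)
Only *falganpe yields all of Samin fergenpe, Bapane folgompi.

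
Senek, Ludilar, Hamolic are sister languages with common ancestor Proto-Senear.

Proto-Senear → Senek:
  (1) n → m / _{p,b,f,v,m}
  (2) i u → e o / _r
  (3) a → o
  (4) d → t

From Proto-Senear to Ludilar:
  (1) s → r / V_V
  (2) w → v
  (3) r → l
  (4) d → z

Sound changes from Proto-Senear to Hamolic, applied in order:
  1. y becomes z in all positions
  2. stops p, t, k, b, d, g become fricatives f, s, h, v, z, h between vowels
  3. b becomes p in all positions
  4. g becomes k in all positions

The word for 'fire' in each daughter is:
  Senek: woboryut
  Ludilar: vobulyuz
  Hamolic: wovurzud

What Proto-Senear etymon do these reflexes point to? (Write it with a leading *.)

Position 6: Senek has y, Ludilar has y, Hamolic has z. Senek preserves y here (none of its changes turn any other segment into y), so the proto-segment is *y.
Position 8: Senek has t, Ludilar has z, Hamolic has d. Hamolic preserves d here (none of its changes turn any other segment into d), so the proto-segment is *d.
Verify the candidate proto-form against each daughter:
Senek: *woburyud > woboryud > woboryut  (by pre-rhotic lowering, unconditioned shift)
Ludilar: *woburyud
  woburyud (rule 1 does not apply)
  woburyud → voburyud   [unconditioned shift]
  voburyud → vobulyud   [unconditioned shift]
  vobulyud → vobulyuz   [unconditioned shift]
  giving Ludilar vobulyuz.
Hamolic: *woburyud > woburzud > wovurzud  (by unconditioned shift, intervocalic lenition)
*woburyud is the unique common source.

*woburyud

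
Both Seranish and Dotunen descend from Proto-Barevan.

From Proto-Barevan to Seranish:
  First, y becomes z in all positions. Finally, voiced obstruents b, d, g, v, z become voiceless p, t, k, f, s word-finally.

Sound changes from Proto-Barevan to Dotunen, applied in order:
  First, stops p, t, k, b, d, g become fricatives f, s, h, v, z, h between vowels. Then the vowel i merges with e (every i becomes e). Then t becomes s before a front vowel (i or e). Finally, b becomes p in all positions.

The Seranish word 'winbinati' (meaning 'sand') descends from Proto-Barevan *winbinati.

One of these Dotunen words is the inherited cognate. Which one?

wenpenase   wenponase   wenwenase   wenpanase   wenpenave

Dotunen: *winbinati > winbinasi > wenbenase > wenpenase  (by intervocalic lenition, vowel merger, unconditioned shift)
The other candidates each miss or misapply at least one Dotunen change.

wenpenase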